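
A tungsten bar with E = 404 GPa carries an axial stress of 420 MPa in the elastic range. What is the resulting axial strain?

ε = σ/E = 420 / 404000 = 1.04×10⁻³.

1.04×10⁻³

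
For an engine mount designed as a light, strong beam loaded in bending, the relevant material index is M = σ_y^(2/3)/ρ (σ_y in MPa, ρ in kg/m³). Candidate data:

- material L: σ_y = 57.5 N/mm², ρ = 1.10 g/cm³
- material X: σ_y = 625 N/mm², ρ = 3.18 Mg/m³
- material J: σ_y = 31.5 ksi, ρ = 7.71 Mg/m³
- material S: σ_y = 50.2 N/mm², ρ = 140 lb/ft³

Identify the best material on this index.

material X

Convert each candidate to consistent units, then evaluate M:
  material L: σ_y = 57.50 MPa, ρ = 1100 kg/m³
  material X: σ_y = 625.0 MPa, ρ = 3180 kg/m³
  material J: σ_y = 217.2 MPa, ρ = 7710 kg/m³
  material S: σ_y = 50.20 MPa, ρ = 2243 kg/m³
  material X: M = 23.0×10⁻³
  material L: M = 13.5×10⁻³
  material S: M = 6.07×10⁻³
  material J: M = 4.69×10⁻³
Material X has the largest M.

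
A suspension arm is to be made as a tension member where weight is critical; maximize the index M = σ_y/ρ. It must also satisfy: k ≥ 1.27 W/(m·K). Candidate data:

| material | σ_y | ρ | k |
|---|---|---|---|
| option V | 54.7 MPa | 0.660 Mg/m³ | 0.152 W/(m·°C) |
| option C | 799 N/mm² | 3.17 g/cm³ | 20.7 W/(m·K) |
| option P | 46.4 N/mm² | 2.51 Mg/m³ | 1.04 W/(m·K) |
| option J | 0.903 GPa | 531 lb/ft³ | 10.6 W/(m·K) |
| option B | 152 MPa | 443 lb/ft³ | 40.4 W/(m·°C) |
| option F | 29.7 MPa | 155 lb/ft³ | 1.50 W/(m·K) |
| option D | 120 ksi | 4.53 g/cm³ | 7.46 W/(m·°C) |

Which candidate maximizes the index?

option C

Screen on constraints: k ≥ 1.27 W/(m·K). Survivors: option C, option J, option B, option F, option D.
After converting to SI:
  option C: σ_y = 799.0 MPa, ρ = 3170 kg/m³
  option J: σ_y = 903.0 MPa, ρ = 8506 kg/m³
  option B: σ_y = 152.0 MPa, ρ = 7096 kg/m³
  option F: σ_y = 29.70 MPa, ρ = 2483 kg/m³
  option D: σ_y = 827.4 MPa, ρ = 4530 kg/m³
  option C: M = 252 kN·m/kg
  option D: M = 183 kN·m/kg
  option J: M = 106 kN·m/kg
  option B: M = 21.4 kN·m/kg
  option F: M = 12.0 kN·m/kg
The maximum is for option C.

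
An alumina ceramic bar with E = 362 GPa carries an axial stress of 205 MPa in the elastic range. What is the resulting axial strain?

5.66×10⁻⁴

ε = σ/E = 205 / 362000 = 5.66×10⁻⁴.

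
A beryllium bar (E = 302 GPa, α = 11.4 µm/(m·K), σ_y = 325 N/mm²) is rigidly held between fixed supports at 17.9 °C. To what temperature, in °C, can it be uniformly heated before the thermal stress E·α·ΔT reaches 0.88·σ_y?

σ_y = 325 N/mm² = 325.0 MPa.
E·α·ΔT = 286.0 MPa ⇒ ΔT = 286.0 / (302.0×10³ × 11.4×10⁻⁶) = 83.07 K.
T = 17.9 + 83.07 = 101.0 °C.

101 °C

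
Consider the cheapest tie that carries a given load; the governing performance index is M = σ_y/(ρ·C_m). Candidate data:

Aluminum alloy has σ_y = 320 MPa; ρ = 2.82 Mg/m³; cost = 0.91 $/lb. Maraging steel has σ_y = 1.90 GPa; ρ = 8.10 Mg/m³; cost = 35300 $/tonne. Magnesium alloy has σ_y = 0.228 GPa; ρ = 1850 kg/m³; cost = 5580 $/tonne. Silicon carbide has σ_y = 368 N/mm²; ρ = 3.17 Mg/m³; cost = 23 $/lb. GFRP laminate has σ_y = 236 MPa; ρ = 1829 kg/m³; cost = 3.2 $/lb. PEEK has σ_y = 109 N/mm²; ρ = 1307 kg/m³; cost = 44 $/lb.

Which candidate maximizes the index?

Convert each candidate to consistent units, then evaluate M:
  aluminum alloy: σ_y = 320.0 MPa, ρ = 2820 kg/m³, cost = 2.006 $/kg
  maraging steel: σ_y = 1900 MPa, ρ = 8100 kg/m³, cost = 35.30 $/kg
  magnesium alloy: σ_y = 228.0 MPa, ρ = 1850 kg/m³, cost = 5.580 $/kg
  silicon carbide: σ_y = 368.0 MPa, ρ = 3170 kg/m³, cost = 50.71 $/kg
  GFRP laminate: σ_y = 236.0 MPa, ρ = 1829 kg/m³, cost = 7.055 $/kg
  PEEK: σ_y = 109.0 MPa, ρ = 1307 kg/m³, cost = 97.00 $/kg
  aluminum alloy: M = 56.6 kN·m per $
  magnesium alloy: M = 22.1 kN·m per $
  GFRP laminate: M = 18.3 kN·m per $
  maraging steel: M = 6.64 kN·m per $
  silicon carbide: M = 2.29 kN·m per $
  PEEK: M = 0.860 kN·m per $
The maximum is for aluminum alloy.

aluminum alloy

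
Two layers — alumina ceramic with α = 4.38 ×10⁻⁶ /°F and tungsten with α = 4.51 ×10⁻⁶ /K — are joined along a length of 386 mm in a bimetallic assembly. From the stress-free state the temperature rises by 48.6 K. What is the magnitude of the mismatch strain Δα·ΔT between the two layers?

1.64×10⁻⁴

alumina ceramic: α = 4.38×10⁻⁶/°F × 9/5 = 7.88×10⁻⁶/K.
Δα = |7.88 − 4.51|×10⁻⁶/K = 3.37×10⁻⁶/K.
Mismatch strain = Δα·ΔT = 3.37×10⁻⁶ × 48.6 = 1.64×10⁻⁴.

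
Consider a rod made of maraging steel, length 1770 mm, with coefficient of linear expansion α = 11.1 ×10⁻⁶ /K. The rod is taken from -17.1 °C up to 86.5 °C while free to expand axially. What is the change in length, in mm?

ΔT = 86.5 − (-17.1) = 103.6 K.
ΔL = α·L₀·ΔT = 11.1×10⁻⁶ × 1770 mm × 103.6 K = 2.04 mm.

2.04 mm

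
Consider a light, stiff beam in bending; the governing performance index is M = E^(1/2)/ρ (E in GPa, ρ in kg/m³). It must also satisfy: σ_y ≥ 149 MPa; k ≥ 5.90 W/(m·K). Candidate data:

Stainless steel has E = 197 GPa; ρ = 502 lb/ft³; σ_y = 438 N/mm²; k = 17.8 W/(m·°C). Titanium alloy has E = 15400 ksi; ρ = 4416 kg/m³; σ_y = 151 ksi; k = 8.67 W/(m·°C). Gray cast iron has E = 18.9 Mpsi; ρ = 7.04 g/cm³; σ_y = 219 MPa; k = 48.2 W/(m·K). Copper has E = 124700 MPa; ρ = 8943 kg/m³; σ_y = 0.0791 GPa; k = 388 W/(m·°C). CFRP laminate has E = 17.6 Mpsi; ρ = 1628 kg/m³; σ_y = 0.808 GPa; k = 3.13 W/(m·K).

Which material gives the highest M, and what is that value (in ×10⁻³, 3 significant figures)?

Screen on constraints: σ_y ≥ 149 MPa; k ≥ 5.90 W/(m·K). Survivors: stainless steel, titanium alloy, gray cast iron.
Normalizing units and computing the index:
  stainless steel: E = 197.0 GPa, ρ = 8041 kg/m³
  titanium alloy: E = 106.2 GPa, ρ = 4416 kg/m³
  gray cast iron: E = 130.3 GPa, ρ = 7040 kg/m³
  titanium alloy: M = 2.33×10⁻³
  stainless steel: M = 1.75×10⁻³
  gray cast iron: M = 1.62×10⁻³
Highest index: titanium alloy.

titanium alloy, M = 2.33×10⁻³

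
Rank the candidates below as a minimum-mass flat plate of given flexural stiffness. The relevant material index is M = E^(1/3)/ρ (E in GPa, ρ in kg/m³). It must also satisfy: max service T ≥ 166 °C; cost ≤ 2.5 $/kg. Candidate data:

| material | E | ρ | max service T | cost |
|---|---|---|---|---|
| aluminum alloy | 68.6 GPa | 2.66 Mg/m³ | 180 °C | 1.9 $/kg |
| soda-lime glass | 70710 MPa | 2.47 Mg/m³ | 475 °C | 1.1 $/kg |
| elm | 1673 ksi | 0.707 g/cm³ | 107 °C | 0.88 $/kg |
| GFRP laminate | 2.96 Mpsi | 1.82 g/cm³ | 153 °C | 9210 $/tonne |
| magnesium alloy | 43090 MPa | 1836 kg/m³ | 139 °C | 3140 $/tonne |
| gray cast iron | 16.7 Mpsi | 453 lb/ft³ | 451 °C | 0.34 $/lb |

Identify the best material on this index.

Screen on constraints: max service T ≥ 166 °C; cost ≤ 2.5 $/kg. Survivors: aluminum alloy, soda-lime glass, gray cast iron.
Putting every candidate on a common basis:
  aluminum alloy: E = 68.60 GPa, ρ = 2660 kg/m³
  soda-lime glass: E = 70.71 GPa, ρ = 2470 kg/m³
  gray cast iron: E = 115.1 GPa, ρ = 7256 kg/m³
  soda-lime glass: M = 1.67×10⁻³
  aluminum alloy: M = 1.54×10⁻³
  gray cast iron: M = 0.670×10⁻³
Highest index: soda-lime glass.

soda-lime glass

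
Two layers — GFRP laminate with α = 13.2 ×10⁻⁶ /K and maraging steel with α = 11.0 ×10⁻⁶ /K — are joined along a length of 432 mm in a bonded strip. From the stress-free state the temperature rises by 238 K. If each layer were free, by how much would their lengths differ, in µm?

Δα = |13.2 − 11.0|×10⁻⁶/K = 2.20×10⁻⁶/K.
ΔL_mismatch = Δα·L·ΔT = 2.20×10⁻⁶ × 432.0 mm × 238.0 K = 226 µm.

226 µm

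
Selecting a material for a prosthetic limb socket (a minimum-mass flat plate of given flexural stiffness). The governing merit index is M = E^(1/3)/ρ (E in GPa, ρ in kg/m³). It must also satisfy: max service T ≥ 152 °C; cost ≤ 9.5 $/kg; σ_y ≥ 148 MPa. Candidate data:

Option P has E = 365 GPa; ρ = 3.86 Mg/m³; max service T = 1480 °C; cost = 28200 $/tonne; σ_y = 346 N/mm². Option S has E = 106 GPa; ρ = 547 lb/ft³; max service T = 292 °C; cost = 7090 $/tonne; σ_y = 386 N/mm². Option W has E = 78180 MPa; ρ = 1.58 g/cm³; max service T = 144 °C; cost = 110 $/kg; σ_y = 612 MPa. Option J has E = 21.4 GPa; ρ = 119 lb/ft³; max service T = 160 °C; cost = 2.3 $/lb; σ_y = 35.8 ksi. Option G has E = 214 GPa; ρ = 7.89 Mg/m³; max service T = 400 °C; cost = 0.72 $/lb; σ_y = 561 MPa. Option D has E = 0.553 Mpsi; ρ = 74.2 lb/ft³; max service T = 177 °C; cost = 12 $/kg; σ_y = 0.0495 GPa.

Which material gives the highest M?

Screen on constraints: max service T ≥ 152 °C; cost ≤ 9.5 $/kg; σ_y ≥ 148 MPa. Survivors: option S, option J, option G.
After converting to SI:
  option S: E = 106.0 GPa, ρ = 8762 kg/m³
  option J: E = 21.40 GPa, ρ = 1906 kg/m³
  option G: E = 214.0 GPa, ρ = 7890 kg/m³
  option J: M = 1.46×10⁻³
  option G: M = 0.758×10⁻³
  option S: M = 0.540×10⁻³
Highest index: option J.

option J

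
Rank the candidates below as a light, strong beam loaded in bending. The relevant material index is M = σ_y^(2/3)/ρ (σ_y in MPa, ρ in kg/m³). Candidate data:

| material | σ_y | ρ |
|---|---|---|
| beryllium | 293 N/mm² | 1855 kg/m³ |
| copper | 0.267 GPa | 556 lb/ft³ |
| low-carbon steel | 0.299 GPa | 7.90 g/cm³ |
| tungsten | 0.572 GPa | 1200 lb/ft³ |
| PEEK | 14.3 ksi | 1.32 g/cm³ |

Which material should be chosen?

beryllium

After converting to SI:
  beryllium: σ_y = 293.0 MPa, ρ = 1855 kg/m³
  copper: σ_y = 267.0 MPa, ρ = 8906 kg/m³
  low-carbon steel: σ_y = 299.0 MPa, ρ = 7900 kg/m³
  tungsten: σ_y = 572.0 MPa, ρ = 19220 kg/m³
  PEEK: σ_y = 98.60 MPa, ρ = 1320 kg/m³
  beryllium: M = 23.8×10⁻³
  PEEK: M = 16.2×10⁻³
  low-carbon steel: M = 5.66×10⁻³
  copper: M = 4.66×10⁻³
  tungsten: M = 3.58×10⁻³
Beryllium has the largest M.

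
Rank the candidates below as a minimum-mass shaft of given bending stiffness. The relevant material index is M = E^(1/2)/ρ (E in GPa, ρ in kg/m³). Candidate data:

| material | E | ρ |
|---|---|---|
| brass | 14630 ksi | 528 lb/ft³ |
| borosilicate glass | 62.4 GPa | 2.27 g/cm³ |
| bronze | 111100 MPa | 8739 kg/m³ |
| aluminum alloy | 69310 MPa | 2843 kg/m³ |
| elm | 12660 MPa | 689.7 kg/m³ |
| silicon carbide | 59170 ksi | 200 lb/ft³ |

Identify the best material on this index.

silicon carbide

In SI units:
  brass: E = 100.9 GPa, ρ = 8458 kg/m³
  borosilicate glass: E = 62.40 GPa, ρ = 2270 kg/m³
  bronze: E = 111.1 GPa, ρ = 8739 kg/m³
  aluminum alloy: E = 69.31 GPa, ρ = 2843 kg/m³
  elm: E = 12.66 GPa, ρ = 689.7 kg/m³
  silicon carbide: E = 408.0 GPa, ρ = 3204 kg/m³
  silicon carbide: M = 6.30×10⁻³
  elm: M = 5.16×10⁻³
  borosilicate glass: M = 3.48×10⁻³
  aluminum alloy: M = 2.93×10⁻³
  bronze: M = 1.21×10⁻³
  brass: M = 1.19×10⁻³
Silicon carbide has the largest M.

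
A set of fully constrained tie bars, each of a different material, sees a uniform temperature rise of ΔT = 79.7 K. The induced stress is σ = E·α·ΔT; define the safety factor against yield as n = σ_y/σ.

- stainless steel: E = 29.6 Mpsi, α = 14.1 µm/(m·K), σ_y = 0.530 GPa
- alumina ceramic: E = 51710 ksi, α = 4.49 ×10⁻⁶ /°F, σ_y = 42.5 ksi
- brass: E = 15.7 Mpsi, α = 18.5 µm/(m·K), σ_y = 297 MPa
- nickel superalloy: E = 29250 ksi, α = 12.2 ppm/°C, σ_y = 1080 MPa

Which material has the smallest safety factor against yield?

alumina ceramic

Per material, after unit conversion:
  stainless steel: E = 204.1, α = 14.1, σ_y = 530.0 → σ = 229 MPa, n = 2.31
  alumina ceramic: E = 356.5, α = 8.08, σ_y = 293.0 → σ = 230 MPa, n = 1.28
  brass: E = 108.2, α = 18.5, σ_y = 297.0 → σ = 160 MPa, n = 1.86
  nickel superalloy: E = 201.7, α = 12.2, σ_y = 1080 → σ = 196 MPa, n = 5.51
Smallest n: alumina ceramic with n = 1.28.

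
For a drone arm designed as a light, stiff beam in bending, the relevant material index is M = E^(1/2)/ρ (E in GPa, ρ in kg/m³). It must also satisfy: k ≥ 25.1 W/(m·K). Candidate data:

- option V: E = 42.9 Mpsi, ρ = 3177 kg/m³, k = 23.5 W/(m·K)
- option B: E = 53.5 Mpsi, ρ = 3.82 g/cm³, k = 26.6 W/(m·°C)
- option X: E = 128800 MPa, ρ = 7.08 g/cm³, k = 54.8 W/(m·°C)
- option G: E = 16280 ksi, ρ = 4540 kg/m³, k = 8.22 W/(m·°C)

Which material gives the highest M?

option B

Screen on constraints: k ≥ 25.1 W/(m·K). Survivors: option B, option X.
After converting to SI:
  option B: E = 368.9 GPa, ρ = 3820 kg/m³
  option X: E = 128.8 GPa, ρ = 7080 kg/m³
  option B: M = 5.03×10⁻³
  option X: M = 1.60×10⁻³
Option B has the largest M.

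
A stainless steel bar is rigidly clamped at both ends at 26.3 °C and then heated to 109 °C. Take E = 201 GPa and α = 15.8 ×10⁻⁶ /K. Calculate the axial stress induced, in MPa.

ΔT = 82.70 K. Constrained thermal stress σ = E·α·ΔT = 201.0×10³ MPa × 15.8×10⁻⁶ × 82.70 = 263 MPa (compressive).

263 MPa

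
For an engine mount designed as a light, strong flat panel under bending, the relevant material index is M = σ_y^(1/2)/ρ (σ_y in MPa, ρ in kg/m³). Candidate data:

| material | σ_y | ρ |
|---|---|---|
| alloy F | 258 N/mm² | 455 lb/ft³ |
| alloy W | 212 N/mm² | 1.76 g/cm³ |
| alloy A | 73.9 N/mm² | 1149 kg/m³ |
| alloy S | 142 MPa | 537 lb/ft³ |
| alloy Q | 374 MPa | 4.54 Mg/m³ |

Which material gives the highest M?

Normalizing units and computing the index:
  alloy F: σ_y = 258.0 MPa, ρ = 7288 kg/m³
  alloy W: σ_y = 212.0 MPa, ρ = 1760 kg/m³
  alloy A: σ_y = 73.90 MPa, ρ = 1149 kg/m³
  alloy S: σ_y = 142.0 MPa, ρ = 8602 kg/m³
  alloy Q: σ_y = 374.0 MPa, ρ = 4540 kg/m³
  alloy W: M = 8.27×10⁻³
  alloy A: M = 7.48×10⁻³
  alloy Q: M = 4.26×10⁻³
  alloy F: M = 2.20×10⁻³
  alloy S: M = 1.39×10⁻³
Highest index: alloy W.

alloy W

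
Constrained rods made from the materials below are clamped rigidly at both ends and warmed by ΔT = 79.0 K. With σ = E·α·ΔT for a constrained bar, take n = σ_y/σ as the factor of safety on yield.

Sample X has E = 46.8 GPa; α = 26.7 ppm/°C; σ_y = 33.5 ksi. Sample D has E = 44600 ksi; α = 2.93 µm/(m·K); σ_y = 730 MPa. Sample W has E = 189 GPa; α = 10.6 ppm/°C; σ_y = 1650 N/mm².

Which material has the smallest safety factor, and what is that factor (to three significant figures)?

Converting E to GPa, α to ×10⁻⁶/K, σ_y to MPa, then σ and n for each:
  sample X: E = 46.80, α = 26.7, σ_y = 231.0 → σ = 98.7 MPa, n = 2.34
  sample D: E = 307.5, α = 2.93, σ_y = 730.0 → σ = 71.2 MPa, n = 10.3
  sample W: E = 189.0, α = 10.6, σ_y = 1650 → σ = 158 MPa, n = 10.4
Smallest n: sample X with n = 2.34.

sample X, n = 2.34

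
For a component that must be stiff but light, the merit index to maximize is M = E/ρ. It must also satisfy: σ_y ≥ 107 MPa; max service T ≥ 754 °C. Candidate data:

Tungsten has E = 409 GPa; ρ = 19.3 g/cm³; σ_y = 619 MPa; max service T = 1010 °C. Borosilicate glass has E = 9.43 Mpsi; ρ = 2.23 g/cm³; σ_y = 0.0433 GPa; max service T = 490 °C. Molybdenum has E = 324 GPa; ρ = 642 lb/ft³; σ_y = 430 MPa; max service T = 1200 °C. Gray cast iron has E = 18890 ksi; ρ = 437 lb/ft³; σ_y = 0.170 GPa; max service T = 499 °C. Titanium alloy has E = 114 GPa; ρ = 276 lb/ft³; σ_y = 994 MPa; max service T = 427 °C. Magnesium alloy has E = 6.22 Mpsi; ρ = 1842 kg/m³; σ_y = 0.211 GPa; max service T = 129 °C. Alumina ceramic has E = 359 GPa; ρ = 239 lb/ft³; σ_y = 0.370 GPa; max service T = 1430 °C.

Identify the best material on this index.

alumina ceramic

Screen on constraints: σ_y ≥ 107 MPa; max service T ≥ 754 °C. Survivors: tungsten, molybdenum, alumina ceramic.
In SI units:
  tungsten: E = 409.0 GPa, ρ = 19300 kg/m³
  molybdenum: E = 324.0 GPa, ρ = 10280 kg/m³
  alumina ceramic: E = 359.0 GPa, ρ = 3828 kg/m³
  alumina ceramic: M = 93.8 MN·m/kg
  molybdenum: M = 31.5 MN·m/kg
  tungsten: M = 21.2 MN·m/kg
The maximum is for alumina ceramic.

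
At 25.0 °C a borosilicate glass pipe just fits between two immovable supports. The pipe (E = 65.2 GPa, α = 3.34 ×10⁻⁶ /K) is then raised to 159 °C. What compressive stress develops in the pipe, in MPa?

ΔT = 134.0 K. Constrained thermal stress σ = E·α·ΔT = 65.20×10³ MPa × 3.34×10⁻⁶ × 134.0 = 29.2 MPa (compressive).

29.2 MPa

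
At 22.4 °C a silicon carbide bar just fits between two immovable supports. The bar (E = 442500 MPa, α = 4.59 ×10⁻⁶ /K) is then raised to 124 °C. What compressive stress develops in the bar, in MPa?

E = 442500 MPa = 442.5 GPa.
ΔT = 101.6 K. Constrained thermal stress σ = E·α·ΔT = 442.5×10³ MPa × 4.59×10⁻⁶ × 101.6 = 206 MPa (compressive).

206 MPa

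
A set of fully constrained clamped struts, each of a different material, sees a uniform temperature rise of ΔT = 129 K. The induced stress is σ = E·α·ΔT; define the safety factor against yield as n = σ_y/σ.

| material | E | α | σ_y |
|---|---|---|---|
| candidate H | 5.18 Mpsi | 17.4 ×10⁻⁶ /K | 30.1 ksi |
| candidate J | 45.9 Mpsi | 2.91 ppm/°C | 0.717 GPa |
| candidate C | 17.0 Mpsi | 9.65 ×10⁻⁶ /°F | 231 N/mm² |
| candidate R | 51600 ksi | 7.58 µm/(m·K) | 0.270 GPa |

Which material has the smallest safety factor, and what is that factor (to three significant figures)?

Converting E to GPa, α to ×10⁻⁶/K, σ_y to MPa, then σ and n for each:
  candidate H: E = 35.71, α = 17.4, σ_y = 207.5 → σ = 80.2 MPa, n = 2.59
  candidate J: E = 316.5, α = 2.91, σ_y = 717.0 → σ = 119 MPa, n = 6.04
  candidate C: E = 117.2, α = 17.4, σ_y = 231.0 → σ = 263 MPa, n = 0.880
  candidate R: E = 355.8, α = 7.58, σ_y = 270.0 → σ = 348 MPa, n = 0.776
Smallest n: candidate R with n = 0.776.

candidate R, n = 0.776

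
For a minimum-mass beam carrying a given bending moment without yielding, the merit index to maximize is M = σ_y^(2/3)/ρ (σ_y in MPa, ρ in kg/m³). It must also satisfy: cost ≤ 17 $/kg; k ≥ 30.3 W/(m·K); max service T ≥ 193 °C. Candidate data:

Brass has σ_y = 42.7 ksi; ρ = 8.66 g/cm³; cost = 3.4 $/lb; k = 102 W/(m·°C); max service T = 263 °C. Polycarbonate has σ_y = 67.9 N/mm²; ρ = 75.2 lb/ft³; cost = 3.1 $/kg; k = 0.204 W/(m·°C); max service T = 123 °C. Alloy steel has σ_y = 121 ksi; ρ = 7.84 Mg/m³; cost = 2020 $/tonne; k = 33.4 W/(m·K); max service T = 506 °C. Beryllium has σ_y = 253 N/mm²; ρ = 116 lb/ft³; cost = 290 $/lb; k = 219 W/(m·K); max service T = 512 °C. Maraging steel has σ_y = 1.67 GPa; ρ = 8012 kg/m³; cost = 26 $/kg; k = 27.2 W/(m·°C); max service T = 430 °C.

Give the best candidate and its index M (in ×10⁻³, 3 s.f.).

Screen on constraints: cost ≤ 17 $/kg; k ≥ 30.3 W/(m·K); max service T ≥ 193 °C. Survivors: brass, alloy steel.
Convert each candidate to consistent units, then evaluate M:
  brass: σ_y = 294.4 MPa, ρ = 8660 kg/m³
  alloy steel: σ_y = 834.3 MPa, ρ = 7840 kg/m³
  alloy steel: M = 11.3×10⁻³
  brass: M = 5.11×10⁻³
Alloy steel ranks first.

alloy steel, M = 11.3×10⁻³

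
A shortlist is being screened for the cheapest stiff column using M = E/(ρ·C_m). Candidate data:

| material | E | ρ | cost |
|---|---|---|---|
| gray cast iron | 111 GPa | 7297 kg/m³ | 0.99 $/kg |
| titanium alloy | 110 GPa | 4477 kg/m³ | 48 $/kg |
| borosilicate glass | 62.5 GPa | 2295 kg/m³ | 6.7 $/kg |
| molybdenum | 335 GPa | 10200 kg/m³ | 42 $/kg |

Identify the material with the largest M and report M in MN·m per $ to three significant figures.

Evaluate M for each candidate:
  gray cast iron: M = 15.4 MN·m per $
  borosilicate glass: M = 4.06 MN·m per $
  molybdenum: M = 0.782 MN·m per $
  titanium alloy: M = 0.512 MN·m per $
The maximum is for gray cast iron.

gray cast iron, M = 15.4 MN·m per $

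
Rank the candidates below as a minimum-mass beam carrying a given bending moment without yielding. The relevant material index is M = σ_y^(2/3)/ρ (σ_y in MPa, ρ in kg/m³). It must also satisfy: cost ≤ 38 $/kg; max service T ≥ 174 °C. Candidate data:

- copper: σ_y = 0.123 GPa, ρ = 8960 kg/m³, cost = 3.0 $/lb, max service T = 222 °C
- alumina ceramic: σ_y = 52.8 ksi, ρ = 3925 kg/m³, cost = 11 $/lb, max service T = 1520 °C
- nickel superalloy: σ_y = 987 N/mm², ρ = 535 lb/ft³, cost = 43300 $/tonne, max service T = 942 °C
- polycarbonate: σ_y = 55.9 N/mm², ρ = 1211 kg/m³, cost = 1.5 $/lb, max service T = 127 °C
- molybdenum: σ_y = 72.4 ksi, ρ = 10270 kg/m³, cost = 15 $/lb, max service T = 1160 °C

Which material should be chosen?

alumina ceramic

Screen on constraints: cost ≤ 38 $/kg; max service T ≥ 174 °C. Survivors: copper, alumina ceramic, molybdenum.
Normalizing units and computing the index:
  copper: σ_y = 123.0 MPa, ρ = 8960 kg/m³
  alumina ceramic: σ_y = 364.0 MPa, ρ = 3925 kg/m³
  molybdenum: σ_y = 499.2 MPa, ρ = 10270 kg/m³
  alumina ceramic: M = 13.0×10⁻³
  molybdenum: M = 6.13×10⁻³
  copper: M = 2.76×10⁻³
Alumina ceramic has the largest M.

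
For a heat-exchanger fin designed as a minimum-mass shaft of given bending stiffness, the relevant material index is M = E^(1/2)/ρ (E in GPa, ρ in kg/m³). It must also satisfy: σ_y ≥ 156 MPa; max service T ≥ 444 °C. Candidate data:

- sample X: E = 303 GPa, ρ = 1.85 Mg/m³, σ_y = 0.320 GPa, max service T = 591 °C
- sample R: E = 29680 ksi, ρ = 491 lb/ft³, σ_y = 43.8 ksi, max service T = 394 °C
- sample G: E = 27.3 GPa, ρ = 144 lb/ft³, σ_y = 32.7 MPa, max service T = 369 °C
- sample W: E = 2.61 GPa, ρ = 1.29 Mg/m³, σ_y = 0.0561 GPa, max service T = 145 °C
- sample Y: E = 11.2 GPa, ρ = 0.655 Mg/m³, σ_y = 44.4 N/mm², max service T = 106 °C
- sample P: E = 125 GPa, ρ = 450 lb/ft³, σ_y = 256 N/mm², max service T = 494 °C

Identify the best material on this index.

sample X

Screen on constraints: σ_y ≥ 156 MPa; max service T ≥ 444 °C. Survivors: sample X, sample P.
Putting every candidate on a common basis:
  sample X: E = 303.0 GPa, ρ = 1850 kg/m³
  sample P: E = 125.0 GPa, ρ = 7208 kg/m³
  sample X: M = 9.41×10⁻³
  sample P: M = 1.55×10⁻³
Sample X ranks first.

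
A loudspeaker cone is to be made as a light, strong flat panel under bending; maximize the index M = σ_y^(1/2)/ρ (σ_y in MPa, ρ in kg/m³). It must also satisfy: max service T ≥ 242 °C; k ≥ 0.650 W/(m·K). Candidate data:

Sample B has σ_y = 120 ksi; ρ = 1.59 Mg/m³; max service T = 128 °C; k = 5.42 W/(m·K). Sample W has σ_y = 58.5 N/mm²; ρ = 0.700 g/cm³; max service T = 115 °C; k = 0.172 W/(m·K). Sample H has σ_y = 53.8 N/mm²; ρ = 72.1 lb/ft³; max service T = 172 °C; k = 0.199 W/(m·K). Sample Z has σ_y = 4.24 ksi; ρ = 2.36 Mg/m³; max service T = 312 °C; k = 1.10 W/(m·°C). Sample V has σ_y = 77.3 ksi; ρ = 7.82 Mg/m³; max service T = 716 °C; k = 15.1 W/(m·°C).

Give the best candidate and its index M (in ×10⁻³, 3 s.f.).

Screen on constraints: max service T ≥ 242 °C; k ≥ 0.650 W/(m·K). Survivors: sample Z, sample V.
Normalizing units and computing the index:
  sample Z: σ_y = 29.23 MPa, ρ = 2360 kg/m³
  sample V: σ_y = 533.0 MPa, ρ = 7820 kg/m³
  sample V: M = 2.95×10⁻³
  sample Z: M = 2.29×10⁻³
Sample V ranks first.

sample V, M = 2.95×10⁻³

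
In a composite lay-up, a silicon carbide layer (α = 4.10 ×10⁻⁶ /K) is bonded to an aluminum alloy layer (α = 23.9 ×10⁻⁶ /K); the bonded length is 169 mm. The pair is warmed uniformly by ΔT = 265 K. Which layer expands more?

α(silicon carbide) = 4.10×10⁻⁶/K vs α(aluminum alloy) = 23.9×10⁻⁶/K.
Higher α expands more for the same ΔT: aluminum alloy.

aluminum alloy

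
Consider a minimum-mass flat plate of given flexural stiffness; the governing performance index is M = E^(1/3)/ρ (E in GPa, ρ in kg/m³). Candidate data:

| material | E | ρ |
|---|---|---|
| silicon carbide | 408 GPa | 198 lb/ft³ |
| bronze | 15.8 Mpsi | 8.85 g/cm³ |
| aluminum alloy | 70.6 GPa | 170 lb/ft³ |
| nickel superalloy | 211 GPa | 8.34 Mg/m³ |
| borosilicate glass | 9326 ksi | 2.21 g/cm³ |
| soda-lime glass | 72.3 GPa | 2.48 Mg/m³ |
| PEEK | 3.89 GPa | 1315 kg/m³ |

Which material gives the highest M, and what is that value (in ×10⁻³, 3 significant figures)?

In SI units:
  silicon carbide: E = 408.0 GPa, ρ = 3172 kg/m³
  bronze: E = 108.9 GPa, ρ = 8850 kg/m³
  aluminum alloy: E = 70.60 GPa, ρ = 2723 kg/m³
  nickel superalloy: E = 211.0 GPa, ρ = 8340 kg/m³
  borosilicate glass: E = 64.30 GPa, ρ = 2210 kg/m³
  soda-lime glass: E = 72.30 GPa, ρ = 2480 kg/m³
  PEEK: E = 3.890 GPa, ρ = 1315 kg/m³
  silicon carbide: M = 2.34×10⁻³
  borosilicate glass: M = 1.81×10⁻³
  soda-lime glass: M = 1.68×10⁻³
  aluminum alloy: M = 1.52×10⁻³
  PEEK: M = 1.20×10⁻³
  nickel superalloy: M = 0.714×10⁻³
  bronze: M = 0.540×10⁻³
Silicon carbide ranks first.

silicon carbide, M = 2.34×10⁻³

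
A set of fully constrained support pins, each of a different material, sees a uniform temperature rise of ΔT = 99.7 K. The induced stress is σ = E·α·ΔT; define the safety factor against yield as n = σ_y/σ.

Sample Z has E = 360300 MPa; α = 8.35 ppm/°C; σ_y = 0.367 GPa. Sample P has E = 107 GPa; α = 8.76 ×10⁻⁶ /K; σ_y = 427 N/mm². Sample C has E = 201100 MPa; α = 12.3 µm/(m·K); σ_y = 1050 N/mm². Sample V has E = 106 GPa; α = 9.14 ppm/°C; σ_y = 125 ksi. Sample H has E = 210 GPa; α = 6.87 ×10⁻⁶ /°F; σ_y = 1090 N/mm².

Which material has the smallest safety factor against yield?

sample Z

With everything in SI (GPa, ×10⁻⁶/K, MPa):
  sample Z: E = 360.3, α = 8.35, σ_y = 367.0 → σ = 300 MPa, n = 1.22
  sample P: E = 107.0, α = 8.76, σ_y = 427.0 → σ = 93.5 MPa, n = 4.57
  sample C: E = 201.1, α = 12.3, σ_y = 1050 → σ = 247 MPa, n = 4.26
  sample V: E = 106.0, α = 9.14, σ_y = 861.8 → σ = 96.6 MPa, n = 8.92
  sample H: E = 210.0, α = 12.4, σ_y = 1090 → σ = 259 MPa, n = 4.21
Sample Z has the lowest safety factor, n = 1.22.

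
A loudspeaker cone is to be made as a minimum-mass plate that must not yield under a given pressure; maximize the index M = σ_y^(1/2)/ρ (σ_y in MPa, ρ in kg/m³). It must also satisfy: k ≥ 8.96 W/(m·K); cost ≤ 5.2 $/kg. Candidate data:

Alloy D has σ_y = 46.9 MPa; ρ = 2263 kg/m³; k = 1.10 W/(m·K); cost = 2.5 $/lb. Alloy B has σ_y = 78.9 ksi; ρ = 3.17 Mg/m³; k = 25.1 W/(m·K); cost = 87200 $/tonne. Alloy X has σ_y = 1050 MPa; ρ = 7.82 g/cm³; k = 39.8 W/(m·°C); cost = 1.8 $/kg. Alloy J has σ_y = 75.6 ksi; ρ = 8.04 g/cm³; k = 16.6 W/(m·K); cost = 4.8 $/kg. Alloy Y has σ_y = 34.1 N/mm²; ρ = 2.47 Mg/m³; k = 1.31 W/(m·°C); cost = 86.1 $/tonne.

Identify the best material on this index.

alloy X

Screen on constraints: k ≥ 8.96 W/(m·K); cost ≤ 5.2 $/kg. Survivors: alloy X, alloy J.
In SI units:
  alloy X: σ_y = 1050 MPa, ρ = 7820 kg/m³
  alloy J: σ_y = 521.2 MPa, ρ = 8040 kg/m³
  alloy X: M = 4.14×10⁻³
  alloy J: M = 2.84×10⁻³
Alloy X has the largest M.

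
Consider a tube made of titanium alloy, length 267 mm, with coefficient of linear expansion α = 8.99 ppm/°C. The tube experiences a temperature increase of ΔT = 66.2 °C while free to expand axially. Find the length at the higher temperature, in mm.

267.16 mm

ΔL = α·L₀·ΔT = 8.99×10⁻⁶ × 267 mm × 66.20 K = 0.159 mm.
L = L₀ + ΔL = 267 + 0.159 = 267.16 mm.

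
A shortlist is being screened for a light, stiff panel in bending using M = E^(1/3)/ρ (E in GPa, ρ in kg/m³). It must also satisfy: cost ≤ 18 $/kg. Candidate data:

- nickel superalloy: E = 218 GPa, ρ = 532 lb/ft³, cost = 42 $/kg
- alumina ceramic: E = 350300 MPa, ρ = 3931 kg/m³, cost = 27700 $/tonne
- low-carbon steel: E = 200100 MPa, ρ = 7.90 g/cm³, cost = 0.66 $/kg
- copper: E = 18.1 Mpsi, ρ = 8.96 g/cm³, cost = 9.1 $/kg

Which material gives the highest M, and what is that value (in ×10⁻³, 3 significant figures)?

Screen on constraints: cost ≤ 18 $/kg. Survivors: low-carbon steel, copper.
After converting to SI:
  low-carbon steel: E = 200.1 GPa, ρ = 7900 kg/m³
  copper: E = 124.8 GPa, ρ = 8960 kg/m³
  low-carbon steel: M = 0.740×10⁻³
  copper: M = 0.558×10⁻³
Low-carbon steel has the largest M.

low-carbon steel, M = 0.740×10⁻³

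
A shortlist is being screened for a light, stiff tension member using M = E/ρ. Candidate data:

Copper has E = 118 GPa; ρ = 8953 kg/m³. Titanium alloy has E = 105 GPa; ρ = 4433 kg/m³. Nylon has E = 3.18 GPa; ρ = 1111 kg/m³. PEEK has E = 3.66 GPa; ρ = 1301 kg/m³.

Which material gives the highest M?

Computing M directly (units already consistent):
  titanium alloy: M = 23.7 MN·m/kg
  copper: M = 13.2 MN·m/kg
  nylon: M = 2.86 MN·m/kg
  PEEK: M = 2.81 MN·m/kg
Titanium alloy ranks first.

titanium alloy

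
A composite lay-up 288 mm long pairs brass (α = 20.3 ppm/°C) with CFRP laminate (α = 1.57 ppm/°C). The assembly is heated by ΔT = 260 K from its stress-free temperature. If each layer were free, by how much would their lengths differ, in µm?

1400 µm

Δα = |20.3 − 1.57|×10⁻⁶/K = 18.7×10⁻⁶/K.
ΔL_mismatch = Δα·L·ΔT = 18.7×10⁻⁶ × 288.0 mm × 260.0 K = 1400 µm.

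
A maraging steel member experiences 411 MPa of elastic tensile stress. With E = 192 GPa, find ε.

2.14×10⁻³

ε = σ/E = 411 / 192000 = 2.14×10⁻³.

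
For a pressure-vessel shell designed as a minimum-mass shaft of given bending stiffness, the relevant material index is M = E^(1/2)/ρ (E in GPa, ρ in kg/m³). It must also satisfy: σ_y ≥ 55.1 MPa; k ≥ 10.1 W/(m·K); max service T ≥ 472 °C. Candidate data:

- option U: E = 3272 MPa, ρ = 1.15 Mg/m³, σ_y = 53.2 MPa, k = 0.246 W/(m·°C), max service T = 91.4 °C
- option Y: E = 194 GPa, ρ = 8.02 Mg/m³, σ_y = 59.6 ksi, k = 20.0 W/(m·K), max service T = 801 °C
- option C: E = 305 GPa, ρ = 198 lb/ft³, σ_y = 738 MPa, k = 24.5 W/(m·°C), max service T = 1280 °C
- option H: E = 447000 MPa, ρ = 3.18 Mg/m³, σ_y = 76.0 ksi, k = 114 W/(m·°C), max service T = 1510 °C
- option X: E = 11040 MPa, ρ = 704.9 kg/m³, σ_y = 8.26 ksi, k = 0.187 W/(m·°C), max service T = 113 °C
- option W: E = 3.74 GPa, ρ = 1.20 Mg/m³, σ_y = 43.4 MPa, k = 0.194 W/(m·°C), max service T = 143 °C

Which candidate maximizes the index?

option H

Screen on constraints: σ_y ≥ 55.1 MPa; k ≥ 10.1 W/(m·K); max service T ≥ 472 °C. Survivors: option Y, option C, option H.
Convert each candidate to consistent units, then evaluate M:
  option Y: E = 194.0 GPa, ρ = 8020 kg/m³
  option C: E = 305.0 GPa, ρ = 3172 kg/m³
  option H: E = 447.0 GPa, ρ = 3180 kg/m³
  option H: M = 6.65×10⁻³
  option C: M = 5.51×10⁻³
  option Y: M = 1.74×10⁻³
Option H ranks first.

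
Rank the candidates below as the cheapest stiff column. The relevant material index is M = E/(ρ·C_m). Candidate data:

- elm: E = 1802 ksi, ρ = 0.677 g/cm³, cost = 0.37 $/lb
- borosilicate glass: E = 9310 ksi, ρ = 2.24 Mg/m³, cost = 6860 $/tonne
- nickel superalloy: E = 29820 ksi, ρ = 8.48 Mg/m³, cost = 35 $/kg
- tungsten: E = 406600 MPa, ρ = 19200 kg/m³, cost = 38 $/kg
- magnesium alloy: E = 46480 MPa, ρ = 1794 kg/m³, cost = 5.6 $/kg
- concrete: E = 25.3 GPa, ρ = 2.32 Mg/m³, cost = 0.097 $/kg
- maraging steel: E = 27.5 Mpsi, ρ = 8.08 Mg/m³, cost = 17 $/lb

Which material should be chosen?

concrete

In SI units:
  elm: E = 12.42 GPa, ρ = 677.0 kg/m³, cost = 0.8157 $/kg
  borosilicate glass: E = 64.19 GPa, ρ = 2240 kg/m³, cost = 6.860 $/kg
  nickel superalloy: E = 205.6 GPa, ρ = 8480 kg/m³, cost = 35.00 $/kg
  tungsten: E = 406.6 GPa, ρ = 19200 kg/m³, cost = 38.00 $/kg
  magnesium alloy: E = 46.48 GPa, ρ = 1794 kg/m³, cost = 5.600 $/kg
  concrete: E = 25.30 GPa, ρ = 2320 kg/m³, cost = 0.09700 $/kg
  maraging steel: E = 189.6 GPa, ρ = 8080 kg/m³, cost = 37.48 $/kg
  concrete: M = 112 MN·m per $
  elm: M = 22.5 MN·m per $
  magnesium alloy: M = 4.63 MN·m per $
  borosilicate glass: M = 4.18 MN·m per $
  nickel superalloy: M = 0.693 MN·m per $
  maraging steel: M = 0.626 MN·m per $
  tungsten: M = 0.557 MN·m per $
Highest index: concrete.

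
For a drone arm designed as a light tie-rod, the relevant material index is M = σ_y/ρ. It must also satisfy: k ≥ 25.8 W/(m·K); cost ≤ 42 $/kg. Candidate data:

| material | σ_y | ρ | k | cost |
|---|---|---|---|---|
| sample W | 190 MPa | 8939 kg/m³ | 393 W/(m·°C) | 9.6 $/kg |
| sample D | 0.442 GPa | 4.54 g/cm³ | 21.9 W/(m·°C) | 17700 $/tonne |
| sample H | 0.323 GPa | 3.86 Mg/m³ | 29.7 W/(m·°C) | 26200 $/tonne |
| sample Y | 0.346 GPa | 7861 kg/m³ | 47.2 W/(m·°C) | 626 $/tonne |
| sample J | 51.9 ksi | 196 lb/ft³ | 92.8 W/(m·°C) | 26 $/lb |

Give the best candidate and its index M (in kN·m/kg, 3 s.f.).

Screen on constraints: k ≥ 25.8 W/(m·K); cost ≤ 42 $/kg. Survivors: sample W, sample H, sample Y.
Normalizing units and computing the index:
  sample W: σ_y = 190.0 MPa, ρ = 8939 kg/m³
  sample H: σ_y = 323.0 MPa, ρ = 3860 kg/m³
  sample Y: σ_y = 346.0 MPa, ρ = 7861 kg/m³
  sample H: M = 83.7 kN·m/kg
  sample Y: M = 44.0 kN·m/kg
  sample W: M = 21.3 kN·m/kg
Sample H ranks first.

sample H, M = 83.7 kN·m/kg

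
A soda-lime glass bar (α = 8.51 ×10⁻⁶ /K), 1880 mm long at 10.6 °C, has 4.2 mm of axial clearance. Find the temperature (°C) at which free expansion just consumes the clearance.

273 °C

α·L₀·ΔT = 4.2 mm ⇒ ΔT = 4.2 / (8.51×10⁻⁶ × 1880.0) = 262.5 K.
T = 10.6 + 262.5 = 273.1 °C.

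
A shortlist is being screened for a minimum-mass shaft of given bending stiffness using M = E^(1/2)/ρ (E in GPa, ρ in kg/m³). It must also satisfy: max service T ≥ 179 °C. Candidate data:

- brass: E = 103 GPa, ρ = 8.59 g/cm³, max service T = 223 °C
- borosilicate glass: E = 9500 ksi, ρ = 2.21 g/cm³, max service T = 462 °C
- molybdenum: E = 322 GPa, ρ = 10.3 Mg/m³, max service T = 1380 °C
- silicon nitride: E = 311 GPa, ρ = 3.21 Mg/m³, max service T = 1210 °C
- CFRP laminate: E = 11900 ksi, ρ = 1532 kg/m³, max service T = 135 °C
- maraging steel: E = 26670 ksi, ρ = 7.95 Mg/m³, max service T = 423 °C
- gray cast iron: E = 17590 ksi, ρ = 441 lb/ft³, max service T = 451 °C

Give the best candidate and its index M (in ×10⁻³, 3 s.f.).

Screen on constraints: max service T ≥ 179 °C. Survivors: brass, borosilicate glass, molybdenum, silicon nitride, maraging steel, gray cast iron.
After converting to SI:
  brass: E = 103.0 GPa, ρ = 8590 kg/m³
  borosilicate glass: E = 65.50 GPa, ρ = 2210 kg/m³
  molybdenum: E = 322.0 GPa, ρ = 10300 kg/m³
  silicon nitride: E = 311.0 GPa, ρ = 3210 kg/m³
  maraging steel: E = 183.9 GPa, ρ = 7950 kg/m³
  gray cast iron: E = 121.3 GPa, ρ = 7064 kg/m³
  silicon nitride: M = 5.49×10⁻³
  borosilicate glass: M = 3.66×10⁻³
  molybdenum: M = 1.74×10⁻³
  maraging steel: M = 1.71×10⁻³
  gray cast iron: M = 1.56×10⁻³
  brass: M = 1.18×10⁻³
Highest index: silicon nitride.

silicon nitride, M = 5.49×10⁻³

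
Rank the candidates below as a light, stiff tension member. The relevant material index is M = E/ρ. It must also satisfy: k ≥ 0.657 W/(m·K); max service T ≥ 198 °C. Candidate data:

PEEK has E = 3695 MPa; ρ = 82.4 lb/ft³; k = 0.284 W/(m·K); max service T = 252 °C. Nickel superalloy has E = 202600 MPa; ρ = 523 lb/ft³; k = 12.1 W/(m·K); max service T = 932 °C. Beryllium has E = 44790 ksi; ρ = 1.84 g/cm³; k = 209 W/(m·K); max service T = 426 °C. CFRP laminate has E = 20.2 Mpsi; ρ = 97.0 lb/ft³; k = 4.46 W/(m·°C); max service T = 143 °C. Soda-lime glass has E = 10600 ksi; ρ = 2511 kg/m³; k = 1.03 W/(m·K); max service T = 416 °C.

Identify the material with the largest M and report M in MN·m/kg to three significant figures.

beryllium, M = 168 MN·m/kg

Screen on constraints: k ≥ 0.657 W/(m·K); max service T ≥ 198 °C. Survivors: nickel superalloy, beryllium, soda-lime glass.
After converting to SI:
  nickel superalloy: E = 202.6 GPa, ρ = 8378 kg/m³
  beryllium: E = 308.8 GPa, ρ = 1840 kg/m³
  soda-lime glass: E = 73.08 GPa, ρ = 2511 kg/m³
  beryllium: M = 168 MN·m/kg
  soda-lime glass: M = 29.1 MN·m/kg
  nickel superalloy: M = 24.2 MN·m/kg
The maximum is for beryllium.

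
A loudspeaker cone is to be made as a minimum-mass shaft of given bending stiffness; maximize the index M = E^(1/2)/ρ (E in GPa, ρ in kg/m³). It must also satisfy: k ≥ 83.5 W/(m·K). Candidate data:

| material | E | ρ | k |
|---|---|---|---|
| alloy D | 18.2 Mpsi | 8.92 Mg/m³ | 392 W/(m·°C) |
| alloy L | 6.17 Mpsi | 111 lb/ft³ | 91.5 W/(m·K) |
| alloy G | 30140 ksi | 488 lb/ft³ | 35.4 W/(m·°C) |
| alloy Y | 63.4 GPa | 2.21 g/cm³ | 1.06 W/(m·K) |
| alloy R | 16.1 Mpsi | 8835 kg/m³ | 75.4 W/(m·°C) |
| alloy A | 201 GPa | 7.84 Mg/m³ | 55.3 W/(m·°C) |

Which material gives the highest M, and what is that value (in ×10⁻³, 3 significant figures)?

Screen on constraints: k ≥ 83.5 W/(m·K). Survivors: alloy D, alloy L.
After converting to SI:
  alloy D: E = 125.5 GPa, ρ = 8920 kg/m³
  alloy L: E = 42.54 GPa, ρ = 1778 kg/m³
  alloy L: M = 3.67×10⁻³
  alloy D: M = 1.26×10⁻³
Alloy L has the largest M.

alloy L, M = 3.67×10⁻³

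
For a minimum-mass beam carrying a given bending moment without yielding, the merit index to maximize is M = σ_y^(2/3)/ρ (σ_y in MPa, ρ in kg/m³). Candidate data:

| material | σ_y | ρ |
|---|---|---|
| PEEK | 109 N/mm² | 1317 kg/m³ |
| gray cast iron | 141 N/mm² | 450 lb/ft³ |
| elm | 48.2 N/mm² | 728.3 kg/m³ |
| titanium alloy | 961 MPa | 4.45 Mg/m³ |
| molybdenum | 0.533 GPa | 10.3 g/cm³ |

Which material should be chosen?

titanium alloy

Convert each candidate to consistent units, then evaluate M:
  PEEK: σ_y = 109.0 MPa, ρ = 1317 kg/m³
  gray cast iron: σ_y = 141.0 MPa, ρ = 7208 kg/m³
  elm: σ_y = 48.20 MPa, ρ = 728.3 kg/m³
  titanium alloy: σ_y = 961.0 MPa, ρ = 4450 kg/m³
  molybdenum: σ_y = 533.0 MPa, ρ = 10300 kg/m³
  titanium alloy: M = 21.9×10⁻³
  elm: M = 18.2×10⁻³
  PEEK: M = 17.3×10⁻³
  molybdenum: M = 6.38×10⁻³
  gray cast iron: M = 3.76×10⁻³
Titanium alloy has the largest M.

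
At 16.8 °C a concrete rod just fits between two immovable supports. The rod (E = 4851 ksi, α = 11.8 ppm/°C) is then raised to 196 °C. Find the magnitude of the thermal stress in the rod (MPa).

70.7 MPa

E = 4851 ksi = 33.45 GPa.
ΔT = 179.2 K. Constrained thermal stress σ = E·α·ΔT = 33.45×10³ MPa × 11.8×10⁻⁶ × 179.2 = 70.7 MPa (compressive).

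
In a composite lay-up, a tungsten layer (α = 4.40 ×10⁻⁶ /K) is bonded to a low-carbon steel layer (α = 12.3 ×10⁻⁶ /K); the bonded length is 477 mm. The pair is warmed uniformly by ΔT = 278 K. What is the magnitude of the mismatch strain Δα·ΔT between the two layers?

2.20×10⁻³

Δα = |4.40 − 12.3|×10⁻⁶/K = 7.90×10⁻⁶/K.
Mismatch strain = Δα·ΔT = 7.90×10⁻⁶ × 278.0 = 2.20×10⁻³.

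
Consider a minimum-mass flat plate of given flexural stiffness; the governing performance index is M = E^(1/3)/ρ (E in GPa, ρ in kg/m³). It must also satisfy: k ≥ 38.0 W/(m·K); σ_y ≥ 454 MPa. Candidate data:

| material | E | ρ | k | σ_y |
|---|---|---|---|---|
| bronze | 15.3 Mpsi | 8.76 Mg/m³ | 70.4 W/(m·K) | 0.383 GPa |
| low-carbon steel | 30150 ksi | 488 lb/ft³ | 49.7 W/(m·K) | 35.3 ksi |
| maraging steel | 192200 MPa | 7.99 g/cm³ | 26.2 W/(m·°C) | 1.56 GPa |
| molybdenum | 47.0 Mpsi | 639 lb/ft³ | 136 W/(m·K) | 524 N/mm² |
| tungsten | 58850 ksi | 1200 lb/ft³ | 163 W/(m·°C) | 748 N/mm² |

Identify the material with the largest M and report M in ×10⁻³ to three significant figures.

molybdenum, M = 0.671×10⁻³

Screen on constraints: k ≥ 38.0 W/(m·K); σ_y ≥ 454 MPa. Survivors: molybdenum, tungsten.
Convert each candidate to consistent units, then evaluate M:
  molybdenum: E = 324.1 GPa, ρ = 10240 kg/m³
  tungsten: E = 405.8 GPa, ρ = 19220 kg/m³
  molybdenum: M = 0.671×10⁻³
  tungsten: M = 0.385×10⁻³
Molybdenum ranks first.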